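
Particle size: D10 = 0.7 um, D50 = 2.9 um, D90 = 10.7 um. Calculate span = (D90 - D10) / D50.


Span = (10.7 - 0.7) / 2.9 = 10.0 / 2.9 = 3.448

3.448


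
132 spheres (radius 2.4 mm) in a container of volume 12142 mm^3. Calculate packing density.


V_sphere = 4/3*pi*2.4^3 = 57.9058 mm^3
Total V = 132*57.9058 = 7643.5656 mm^3
PD = 7643.5656 / 12142 = 0.63

0.63


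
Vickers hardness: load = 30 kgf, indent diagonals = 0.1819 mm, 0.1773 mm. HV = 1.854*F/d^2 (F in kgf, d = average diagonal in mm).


d_avg = (0.1819+0.1773)/2 = 0.1796 mm
HV = 1.854*30/0.1796^2 = 1724

1724


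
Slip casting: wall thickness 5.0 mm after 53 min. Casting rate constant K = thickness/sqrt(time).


K = 5.0 / sqrt(53) = 5.0 / 7.2801 = 0.687 mm/min^0.5

0.687


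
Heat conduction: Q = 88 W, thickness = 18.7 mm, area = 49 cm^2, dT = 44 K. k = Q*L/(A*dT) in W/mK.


k = 88*18.7/1000/(49/10000*44) = 7.63 W/mK

7.63


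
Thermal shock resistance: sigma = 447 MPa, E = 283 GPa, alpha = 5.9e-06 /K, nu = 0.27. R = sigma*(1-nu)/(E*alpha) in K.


R = 447*(1-0.27)/(283*1000*5.9e-06) = 195 K

195


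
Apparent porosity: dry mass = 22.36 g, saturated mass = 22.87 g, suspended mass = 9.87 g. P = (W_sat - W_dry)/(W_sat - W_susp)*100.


P = (22.87 - 22.36) / (22.87 - 9.87) * 100 = 0.51 / 13.0 * 100 = 3.9%

3.9


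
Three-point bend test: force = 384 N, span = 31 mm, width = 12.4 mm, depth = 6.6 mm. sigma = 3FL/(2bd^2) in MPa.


sigma = 3*384*31/(2*12.4*6.6^2) = 33.1 MPa

33.1


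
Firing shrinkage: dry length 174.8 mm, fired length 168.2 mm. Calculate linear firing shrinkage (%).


FS = (174.8 - 168.2) / 174.8 * 100 = 3.78%

3.78


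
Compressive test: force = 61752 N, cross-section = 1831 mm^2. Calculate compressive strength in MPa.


CS = 61752 / 1831 = 33.7 MPa

33.7


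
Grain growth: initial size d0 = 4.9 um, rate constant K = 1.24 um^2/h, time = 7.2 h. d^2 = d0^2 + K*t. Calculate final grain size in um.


d^2 = 4.9^2 + 1.24*7.2 = 32.938
d = sqrt(32.938) = 5.74 um

5.74


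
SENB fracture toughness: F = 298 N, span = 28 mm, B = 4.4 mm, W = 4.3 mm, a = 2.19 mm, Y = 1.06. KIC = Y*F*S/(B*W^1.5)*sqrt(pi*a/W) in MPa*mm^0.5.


KIC = 1.06*298*28/(4.4*4.3^1.5)*sqrt(pi*2.19/4.3) = 285.16

285.16


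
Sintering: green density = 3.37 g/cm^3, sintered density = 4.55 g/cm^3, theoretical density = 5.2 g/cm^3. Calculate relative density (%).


Relative = 4.55 / 5.2 * 100 = 87.5%

87.5


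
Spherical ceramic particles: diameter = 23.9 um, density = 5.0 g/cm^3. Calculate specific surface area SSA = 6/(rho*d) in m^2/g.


SSA = 6 / (5.0 * 23.9) = 0.05 m^2/g

0.05


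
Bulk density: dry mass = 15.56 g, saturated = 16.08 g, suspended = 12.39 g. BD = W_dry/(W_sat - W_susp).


BD = 15.56 / (16.08 - 12.39) = 15.56 / 3.69 = 4.217 g/cm^3

4.217


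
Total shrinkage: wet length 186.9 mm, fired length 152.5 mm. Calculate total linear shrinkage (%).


TS = (186.9 - 152.5) / 186.9 * 100 = 18.41%

18.41


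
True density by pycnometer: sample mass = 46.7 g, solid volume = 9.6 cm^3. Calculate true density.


TD = 46.7 / 9.6 = 4.865 g/cm^3

4.865


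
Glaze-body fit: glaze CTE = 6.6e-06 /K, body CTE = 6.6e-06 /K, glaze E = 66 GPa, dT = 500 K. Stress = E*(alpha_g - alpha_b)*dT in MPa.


Stress = 66*1000*(6.6e-06 - 6.6e-06)*500 = 0.0 MPa

0.0


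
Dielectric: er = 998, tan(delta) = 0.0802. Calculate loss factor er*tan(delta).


Loss = 998 * 0.0802 = 80.04

80.04


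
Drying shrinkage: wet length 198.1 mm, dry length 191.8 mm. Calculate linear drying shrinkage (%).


DS = (198.1 - 191.8) / 198.1 * 100 = 3.18%

3.18


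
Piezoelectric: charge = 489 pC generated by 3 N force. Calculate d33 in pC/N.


d33 = 489 / 3 = 163.0 pC/N

163.0


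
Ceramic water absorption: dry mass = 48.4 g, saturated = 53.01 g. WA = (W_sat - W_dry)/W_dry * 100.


WA = (53.01 - 48.4) / 48.4 * 100 = 9.52%

9.52


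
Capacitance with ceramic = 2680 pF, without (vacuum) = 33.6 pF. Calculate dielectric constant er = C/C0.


er = 2680 / 33.6 = 79.76

79.76


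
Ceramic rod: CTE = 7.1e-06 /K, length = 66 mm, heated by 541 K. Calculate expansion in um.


dL = 7.1e-06 * 66 * 541 * 1000 = 253.513 um

253.513


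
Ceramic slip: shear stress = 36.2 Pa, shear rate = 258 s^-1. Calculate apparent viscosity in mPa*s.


eta = tau/gamma * 1000 = 36.2/258 * 1000 = 140.3 mPa*s

140.3


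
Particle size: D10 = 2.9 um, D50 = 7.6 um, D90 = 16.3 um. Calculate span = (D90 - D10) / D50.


Span = (16.3 - 2.9) / 7.6 = 13.4 / 7.6 = 1.763

1.763


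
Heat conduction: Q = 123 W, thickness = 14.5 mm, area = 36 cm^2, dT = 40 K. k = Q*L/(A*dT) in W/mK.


k = 123*14.5/1000/(36/10000*40) = 12.39 W/mK

12.39


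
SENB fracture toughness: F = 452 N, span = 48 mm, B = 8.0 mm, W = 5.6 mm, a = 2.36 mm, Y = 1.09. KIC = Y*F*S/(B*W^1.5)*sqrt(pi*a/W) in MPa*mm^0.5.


KIC = 1.09*452*48/(8.0*5.6^1.5)*sqrt(pi*2.36/5.6) = 256.67

256.67


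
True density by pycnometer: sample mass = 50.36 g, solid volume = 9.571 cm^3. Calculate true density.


TD = 50.36 / 9.571 = 5.262 g/cm^3

5.262


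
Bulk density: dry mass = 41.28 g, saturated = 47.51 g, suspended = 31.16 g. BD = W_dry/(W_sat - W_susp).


BD = 41.28 / (47.51 - 31.16) = 41.28 / 16.35 = 2.525 g/cm^3

2.525


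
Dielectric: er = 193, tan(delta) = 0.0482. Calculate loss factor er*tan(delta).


Loss = 193 * 0.0482 = 9.303

9.303


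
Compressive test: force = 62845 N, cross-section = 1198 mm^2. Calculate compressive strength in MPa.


CS = 62845 / 1198 = 52.5 MPa

52.5


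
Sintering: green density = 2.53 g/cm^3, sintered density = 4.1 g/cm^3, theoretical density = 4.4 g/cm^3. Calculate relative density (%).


Relative = 4.1 / 4.4 * 100 = 93.2%

93.2


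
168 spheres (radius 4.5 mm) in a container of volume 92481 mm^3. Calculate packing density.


V_sphere = 4/3*pi*4.5^3 = 381.7035 mm^3
Total V = 168*381.7035 = 64126.188 mm^3
PD = 64126.188 / 92481 = 0.693

0.693


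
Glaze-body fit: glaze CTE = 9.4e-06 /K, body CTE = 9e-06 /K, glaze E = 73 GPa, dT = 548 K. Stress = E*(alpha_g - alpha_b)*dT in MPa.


Stress = 73*1000*(9.4e-06 - 9e-06)*548 = 16.0 MPa

16.0


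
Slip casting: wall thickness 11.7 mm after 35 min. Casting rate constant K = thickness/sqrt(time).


K = 11.7 / sqrt(35) = 11.7 / 5.9161 = 1.978 mm/min^0.5

1.978


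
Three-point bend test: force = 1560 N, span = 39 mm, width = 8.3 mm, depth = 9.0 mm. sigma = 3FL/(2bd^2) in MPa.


sigma = 3*1560*39/(2*8.3*9.0^2) = 135.7 MPa

135.7


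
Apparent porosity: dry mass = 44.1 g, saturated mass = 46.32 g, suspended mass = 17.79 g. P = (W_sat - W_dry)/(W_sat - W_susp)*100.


P = (46.32 - 44.1) / (46.32 - 17.79) * 100 = 2.22 / 28.53 * 100 = 7.8%

7.8


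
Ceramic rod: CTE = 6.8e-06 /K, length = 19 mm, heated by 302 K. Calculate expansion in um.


dL = 6.8e-06 * 19 * 302 * 1000 = 39.018 um

39.018


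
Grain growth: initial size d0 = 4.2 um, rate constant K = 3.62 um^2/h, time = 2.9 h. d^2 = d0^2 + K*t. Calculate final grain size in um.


d^2 = 4.2^2 + 3.62*2.9 = 28.138
d = sqrt(28.138) = 5.3 um

5.3


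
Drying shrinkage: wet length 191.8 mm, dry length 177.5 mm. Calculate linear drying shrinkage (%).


DS = (191.8 - 177.5) / 191.8 * 100 = 7.46%

7.46


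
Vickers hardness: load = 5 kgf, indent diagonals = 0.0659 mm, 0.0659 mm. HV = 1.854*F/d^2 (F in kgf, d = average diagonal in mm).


d_avg = (0.0659+0.0659)/2 = 0.0659 mm
HV = 1.854*5/0.0659^2 = 2135

2135


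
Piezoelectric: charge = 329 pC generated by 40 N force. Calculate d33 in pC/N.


d33 = 329 / 40 = 8.2 pC/N

8.2


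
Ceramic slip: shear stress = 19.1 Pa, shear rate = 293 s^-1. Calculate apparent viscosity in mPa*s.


eta = tau/gamma * 1000 = 19.1/293 * 1000 = 65.2 mPa*s

65.2


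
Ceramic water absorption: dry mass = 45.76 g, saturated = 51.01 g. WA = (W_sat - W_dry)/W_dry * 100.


WA = (51.01 - 45.76) / 45.76 * 100 = 11.47%

11.47


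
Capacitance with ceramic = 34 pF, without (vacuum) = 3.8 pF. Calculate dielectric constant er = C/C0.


er = 34 / 3.8 = 8.95

8.95


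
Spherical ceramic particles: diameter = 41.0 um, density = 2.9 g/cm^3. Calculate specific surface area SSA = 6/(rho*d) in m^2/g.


SSA = 6 / (2.9 * 41.0) = 0.05 m^2/g

0.05


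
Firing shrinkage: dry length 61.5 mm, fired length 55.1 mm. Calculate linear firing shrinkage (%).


FS = (61.5 - 55.1) / 61.5 * 100 = 10.41%

10.41


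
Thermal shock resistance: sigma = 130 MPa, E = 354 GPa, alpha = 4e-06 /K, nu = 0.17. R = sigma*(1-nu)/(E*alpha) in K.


R = 130*(1-0.17)/(354*1000*4e-06) = 76 K

76


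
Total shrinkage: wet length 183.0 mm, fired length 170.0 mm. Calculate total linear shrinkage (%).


TS = (183.0 - 170.0) / 183.0 * 100 = 7.1%

7.1


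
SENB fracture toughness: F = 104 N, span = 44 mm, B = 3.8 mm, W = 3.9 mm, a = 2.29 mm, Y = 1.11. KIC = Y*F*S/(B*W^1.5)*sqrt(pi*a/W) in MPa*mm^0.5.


KIC = 1.11*104*44/(3.8*3.9^1.5)*sqrt(pi*2.29/3.9) = 235.72

235.72


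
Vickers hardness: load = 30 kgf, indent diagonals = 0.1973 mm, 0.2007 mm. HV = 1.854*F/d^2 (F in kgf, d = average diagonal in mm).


d_avg = (0.1973+0.2007)/2 = 0.199 mm
HV = 1.854*30/0.199^2 = 1405

1405


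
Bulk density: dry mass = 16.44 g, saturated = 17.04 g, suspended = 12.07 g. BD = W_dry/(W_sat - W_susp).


BD = 16.44 / (17.04 - 12.07) = 16.44 / 4.97 = 3.308 g/cm^3

3.308


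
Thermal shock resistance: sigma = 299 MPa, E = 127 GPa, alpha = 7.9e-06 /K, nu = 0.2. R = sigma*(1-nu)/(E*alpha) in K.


R = 299*(1-0.2)/(127*1000*7.9e-06) = 238 K

238


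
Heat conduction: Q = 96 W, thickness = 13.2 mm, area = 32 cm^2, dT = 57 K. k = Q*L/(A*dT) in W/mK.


k = 96*13.2/1000/(32/10000*57) = 6.95 W/mK

6.95


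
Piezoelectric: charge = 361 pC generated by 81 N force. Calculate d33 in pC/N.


d33 = 361 / 81 = 4.5 pC/N

4.5


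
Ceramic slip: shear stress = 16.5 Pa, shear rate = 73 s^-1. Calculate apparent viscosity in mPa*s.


eta = tau/gamma * 1000 = 16.5/73 * 1000 = 226.0 mPa*s

226.0


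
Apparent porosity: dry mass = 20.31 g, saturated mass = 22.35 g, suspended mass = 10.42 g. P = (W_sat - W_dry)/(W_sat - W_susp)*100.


P = (22.35 - 20.31) / (22.35 - 10.42) * 100 = 2.04 / 11.93 * 100 = 17.1%

17.1


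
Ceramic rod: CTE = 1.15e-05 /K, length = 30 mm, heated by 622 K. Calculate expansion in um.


dL = 1.15e-05 * 30 * 622 * 1000 = 214.59 um

214.59


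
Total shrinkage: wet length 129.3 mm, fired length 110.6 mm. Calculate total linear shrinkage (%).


TS = (129.3 - 110.6) / 129.3 * 100 = 14.46%

14.46


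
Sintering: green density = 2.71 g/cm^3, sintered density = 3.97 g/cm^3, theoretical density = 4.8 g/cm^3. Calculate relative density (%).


Relative = 3.97 / 4.8 * 100 = 82.7%

82.7


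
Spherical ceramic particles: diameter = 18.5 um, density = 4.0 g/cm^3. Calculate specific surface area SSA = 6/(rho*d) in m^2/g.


SSA = 6 / (4.0 * 18.5) = 0.081 m^2/g

0.081


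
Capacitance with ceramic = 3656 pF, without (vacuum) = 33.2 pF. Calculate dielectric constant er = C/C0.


er = 3656 / 33.2 = 110.12

110.12


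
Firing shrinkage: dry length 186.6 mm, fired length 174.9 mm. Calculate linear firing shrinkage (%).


FS = (186.6 - 174.9) / 186.6 * 100 = 6.27%

6.27


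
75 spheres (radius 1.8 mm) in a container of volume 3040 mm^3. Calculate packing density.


V_sphere = 4/3*pi*1.8^3 = 24.429 mm^3
Total V = 75*24.429 = 1832.175 mm^3
PD = 1832.175 / 3040 = 0.603

0.603


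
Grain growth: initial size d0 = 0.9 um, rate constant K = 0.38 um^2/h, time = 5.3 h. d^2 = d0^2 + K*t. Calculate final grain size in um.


d^2 = 0.9^2 + 0.38*5.3 = 2.824
d = sqrt(2.824) = 1.68 um

1.68


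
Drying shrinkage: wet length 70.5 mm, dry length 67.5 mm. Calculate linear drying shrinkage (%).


DS = (70.5 - 67.5) / 70.5 * 100 = 4.26%

4.26


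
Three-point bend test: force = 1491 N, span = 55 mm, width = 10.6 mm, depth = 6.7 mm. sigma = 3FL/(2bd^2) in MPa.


sigma = 3*1491*55/(2*10.6*6.7^2) = 258.5 MPa

258.5


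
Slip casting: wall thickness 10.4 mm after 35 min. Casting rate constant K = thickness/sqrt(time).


K = 10.4 / sqrt(35) = 10.4 / 5.9161 = 1.758 mm/min^0.5

1.758


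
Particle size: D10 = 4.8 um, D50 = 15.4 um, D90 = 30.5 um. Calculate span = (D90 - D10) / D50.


Span = (30.5 - 4.8) / 15.4 = 25.7 / 15.4 = 1.669

1.669


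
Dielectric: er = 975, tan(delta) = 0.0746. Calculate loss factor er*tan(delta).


Loss = 975 * 0.0746 = 72.735

72.735


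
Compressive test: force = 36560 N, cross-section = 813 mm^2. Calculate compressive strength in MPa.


CS = 36560 / 813 = 45.0 MPa

45.0


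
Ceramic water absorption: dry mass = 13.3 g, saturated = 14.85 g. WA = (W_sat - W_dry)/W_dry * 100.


WA = (14.85 - 13.3) / 13.3 * 100 = 11.65%

11.65


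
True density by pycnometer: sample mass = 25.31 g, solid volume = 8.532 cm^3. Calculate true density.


TD = 25.31 / 8.532 = 2.966 g/cm^3

2.966


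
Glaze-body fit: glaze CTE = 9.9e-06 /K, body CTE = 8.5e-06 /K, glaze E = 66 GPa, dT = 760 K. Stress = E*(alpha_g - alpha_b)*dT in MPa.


Stress = 66*1000*(9.9e-06 - 8.5e-06)*760 = 70.2 MPa

70.2


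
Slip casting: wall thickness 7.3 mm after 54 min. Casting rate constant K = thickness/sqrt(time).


K = 7.3 / sqrt(54) = 7.3 / 7.3485 = 0.993 mm/min^0.5

0.993


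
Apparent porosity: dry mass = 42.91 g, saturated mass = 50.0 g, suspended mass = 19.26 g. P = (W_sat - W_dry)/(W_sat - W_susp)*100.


P = (50.0 - 42.91) / (50.0 - 19.26) * 100 = 7.09 / 30.74 * 100 = 23.1%

23.1


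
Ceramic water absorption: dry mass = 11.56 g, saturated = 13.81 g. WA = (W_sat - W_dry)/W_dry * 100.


WA = (13.81 - 11.56) / 11.56 * 100 = 19.46%

19.46


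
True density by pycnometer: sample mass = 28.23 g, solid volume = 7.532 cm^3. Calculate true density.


TD = 28.23 / 7.532 = 3.748 g/cm^3

3.748


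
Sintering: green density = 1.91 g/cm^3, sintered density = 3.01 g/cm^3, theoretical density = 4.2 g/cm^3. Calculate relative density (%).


Relative = 3.01 / 4.2 * 100 = 71.7%

71.7


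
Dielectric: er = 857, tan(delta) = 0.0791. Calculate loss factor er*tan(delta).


Loss = 857 * 0.0791 = 67.789

67.789


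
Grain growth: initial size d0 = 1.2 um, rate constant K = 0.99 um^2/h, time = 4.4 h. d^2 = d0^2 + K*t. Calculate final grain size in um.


d^2 = 1.2^2 + 0.99*4.4 = 5.796
d = sqrt(5.796) = 2.41 um

2.41


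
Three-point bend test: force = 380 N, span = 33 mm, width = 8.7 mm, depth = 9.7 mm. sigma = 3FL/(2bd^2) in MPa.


sigma = 3*380*33/(2*8.7*9.7^2) = 23.0 MPa

23.0


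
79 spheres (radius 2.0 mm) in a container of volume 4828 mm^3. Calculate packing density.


V_sphere = 4/3*pi*2.0^3 = 33.5103 mm^3
Total V = 79*33.5103 = 2647.3137 mm^3
PD = 2647.3137 / 4828 = 0.548

0.548


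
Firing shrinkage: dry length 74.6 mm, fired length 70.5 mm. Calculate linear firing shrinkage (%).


FS = (74.6 - 70.5) / 74.6 * 100 = 5.5%

5.5


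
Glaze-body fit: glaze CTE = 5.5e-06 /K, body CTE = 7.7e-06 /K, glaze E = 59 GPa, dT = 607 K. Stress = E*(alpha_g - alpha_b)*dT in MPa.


Stress = 59*1000*(5.5e-06 - 7.7e-06)*607 = -78.8 MPa

-78.8


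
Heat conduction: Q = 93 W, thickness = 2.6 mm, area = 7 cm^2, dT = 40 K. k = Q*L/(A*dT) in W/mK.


k = 93*2.6/1000/(7/10000*40) = 8.64 W/mK

8.64


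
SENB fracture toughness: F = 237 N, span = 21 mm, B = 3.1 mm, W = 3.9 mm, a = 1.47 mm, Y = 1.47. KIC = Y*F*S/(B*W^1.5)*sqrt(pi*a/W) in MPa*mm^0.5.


KIC = 1.47*237*21/(3.1*3.9^1.5)*sqrt(pi*1.47/3.9) = 333.45

333.45


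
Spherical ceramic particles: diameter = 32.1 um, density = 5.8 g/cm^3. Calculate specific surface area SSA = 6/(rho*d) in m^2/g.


SSA = 6 / (5.8 * 32.1) = 0.032 m^2/g

0.032


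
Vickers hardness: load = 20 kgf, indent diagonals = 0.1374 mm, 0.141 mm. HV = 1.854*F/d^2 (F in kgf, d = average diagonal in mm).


d_avg = (0.1374+0.141)/2 = 0.1392 mm
HV = 1.854*20/0.1392^2 = 1914

1914


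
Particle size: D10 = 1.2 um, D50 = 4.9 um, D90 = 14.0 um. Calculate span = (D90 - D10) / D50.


Span = (14.0 - 1.2) / 4.9 = 12.8 / 4.9 = 2.612

2.612


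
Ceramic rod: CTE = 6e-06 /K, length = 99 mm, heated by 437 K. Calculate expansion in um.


dL = 6e-06 * 99 * 437 * 1000 = 259.578 um

259.578


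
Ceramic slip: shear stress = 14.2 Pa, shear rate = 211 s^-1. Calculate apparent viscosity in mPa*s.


eta = tau/gamma * 1000 = 14.2/211 * 1000 = 67.3 mPa*s

67.3


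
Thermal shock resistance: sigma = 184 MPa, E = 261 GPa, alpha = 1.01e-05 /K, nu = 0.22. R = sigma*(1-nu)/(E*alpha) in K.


R = 184*(1-0.22)/(261*1000*1.01e-05) = 54 K

54


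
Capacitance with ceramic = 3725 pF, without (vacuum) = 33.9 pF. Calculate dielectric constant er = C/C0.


er = 3725 / 33.9 = 109.88

109.88


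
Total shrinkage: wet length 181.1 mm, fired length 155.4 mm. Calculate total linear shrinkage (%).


TS = (181.1 - 155.4) / 181.1 * 100 = 14.19%

14.19


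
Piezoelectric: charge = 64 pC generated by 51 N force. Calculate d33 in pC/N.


d33 = 64 / 51 = 1.3 pC/N

1.3


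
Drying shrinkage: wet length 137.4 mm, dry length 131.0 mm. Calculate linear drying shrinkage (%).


DS = (137.4 - 131.0) / 137.4 * 100 = 4.66%

4.66


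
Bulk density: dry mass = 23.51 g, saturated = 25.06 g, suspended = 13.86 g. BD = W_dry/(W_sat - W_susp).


BD = 23.51 / (25.06 - 13.86) = 23.51 / 11.2 = 2.099 g/cm^3

2.099


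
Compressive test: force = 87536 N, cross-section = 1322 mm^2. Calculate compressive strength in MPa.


CS = 87536 / 1322 = 66.2 MPa

66.2


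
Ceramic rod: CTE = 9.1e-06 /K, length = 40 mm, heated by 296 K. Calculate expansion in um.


dL = 9.1e-06 * 40 * 296 * 1000 = 107.744 um

107.744


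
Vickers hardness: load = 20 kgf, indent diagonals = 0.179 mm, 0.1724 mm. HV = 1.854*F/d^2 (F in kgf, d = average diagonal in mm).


d_avg = (0.179+0.1724)/2 = 0.1757 mm
HV = 1.854*20/0.1757^2 = 1201

1201


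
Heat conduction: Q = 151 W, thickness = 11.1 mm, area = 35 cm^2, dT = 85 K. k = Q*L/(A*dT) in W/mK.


k = 151*11.1/1000/(35/10000*85) = 5.63 W/mK

5.63


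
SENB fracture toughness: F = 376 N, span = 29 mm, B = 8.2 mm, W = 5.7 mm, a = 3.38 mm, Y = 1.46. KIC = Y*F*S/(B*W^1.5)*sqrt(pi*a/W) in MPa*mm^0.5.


KIC = 1.46*376*29/(8.2*5.7^1.5)*sqrt(pi*3.38/5.7) = 194.72

194.72


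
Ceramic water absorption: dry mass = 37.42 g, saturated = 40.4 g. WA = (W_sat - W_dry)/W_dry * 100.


WA = (40.4 - 37.42) / 37.42 * 100 = 7.96%

7.96


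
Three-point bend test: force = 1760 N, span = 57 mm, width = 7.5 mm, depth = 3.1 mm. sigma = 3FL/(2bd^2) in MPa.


sigma = 3*1760*57/(2*7.5*3.1^2) = 2087.8 MPa

2087.8


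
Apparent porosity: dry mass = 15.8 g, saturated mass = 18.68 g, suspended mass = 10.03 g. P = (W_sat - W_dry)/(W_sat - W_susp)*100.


P = (18.68 - 15.8) / (18.68 - 10.03) * 100 = 2.88 / 8.65 * 100 = 33.3%

33.3


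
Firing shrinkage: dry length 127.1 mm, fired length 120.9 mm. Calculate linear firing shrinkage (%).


FS = (127.1 - 120.9) / 127.1 * 100 = 4.88%

4.88


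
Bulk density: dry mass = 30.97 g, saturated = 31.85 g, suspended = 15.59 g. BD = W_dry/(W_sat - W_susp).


BD = 30.97 / (31.85 - 15.59) = 30.97 / 16.26 = 1.905 g/cm^3

1.905


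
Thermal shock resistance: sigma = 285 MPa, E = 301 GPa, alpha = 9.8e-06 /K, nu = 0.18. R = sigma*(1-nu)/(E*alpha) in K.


R = 285*(1-0.18)/(301*1000*9.8e-06) = 79 K

79


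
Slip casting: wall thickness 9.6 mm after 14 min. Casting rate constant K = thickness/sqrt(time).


K = 9.6 / sqrt(14) = 9.6 / 3.7417 = 2.566 mm/min^0.5

2.566


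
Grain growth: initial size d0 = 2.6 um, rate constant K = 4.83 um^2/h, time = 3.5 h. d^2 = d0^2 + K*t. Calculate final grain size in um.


d^2 = 2.6^2 + 4.83*3.5 = 23.665
d = sqrt(23.665) = 4.86 um

4.86


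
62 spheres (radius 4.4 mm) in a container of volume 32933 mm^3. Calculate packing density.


V_sphere = 4/3*pi*4.4^3 = 356.8179 mm^3
Total V = 62*356.8179 = 22122.7098 mm^3
PD = 22122.7098 / 32933 = 0.672

0.672


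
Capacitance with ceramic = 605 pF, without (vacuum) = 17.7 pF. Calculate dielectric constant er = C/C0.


er = 605 / 17.7 = 34.18

34.18


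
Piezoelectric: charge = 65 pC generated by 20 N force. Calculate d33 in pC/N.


d33 = 65 / 20 = 3.3 pC/N

3.3


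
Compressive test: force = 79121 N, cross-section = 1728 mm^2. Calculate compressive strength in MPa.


CS = 79121 / 1728 = 45.8 MPa

45.8


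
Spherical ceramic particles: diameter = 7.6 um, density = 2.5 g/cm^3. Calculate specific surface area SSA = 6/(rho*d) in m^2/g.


SSA = 6 / (2.5 * 7.6) = 0.316 m^2/g

0.316


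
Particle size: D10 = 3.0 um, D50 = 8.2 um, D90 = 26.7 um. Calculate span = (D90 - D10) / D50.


Span = (26.7 - 3.0) / 8.2 = 23.7 / 8.2 = 2.89

2.89


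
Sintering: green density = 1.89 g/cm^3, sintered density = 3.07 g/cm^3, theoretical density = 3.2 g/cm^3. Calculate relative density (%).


Relative = 3.07 / 3.2 * 100 = 95.9%

95.9


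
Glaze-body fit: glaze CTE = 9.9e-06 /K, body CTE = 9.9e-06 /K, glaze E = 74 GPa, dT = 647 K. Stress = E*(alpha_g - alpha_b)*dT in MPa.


Stress = 74*1000*(9.9e-06 - 9.9e-06)*647 = 0.0 MPa

0.0


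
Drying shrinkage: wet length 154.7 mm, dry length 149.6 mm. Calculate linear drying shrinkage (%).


DS = (154.7 - 149.6) / 154.7 * 100 = 3.3%

3.3


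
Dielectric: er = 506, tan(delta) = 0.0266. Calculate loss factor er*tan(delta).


Loss = 506 * 0.0266 = 13.46

13.46


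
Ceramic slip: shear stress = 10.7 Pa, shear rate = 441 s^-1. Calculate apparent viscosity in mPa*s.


eta = tau/gamma * 1000 = 10.7/441 * 1000 = 24.3 mPa*s

24.3


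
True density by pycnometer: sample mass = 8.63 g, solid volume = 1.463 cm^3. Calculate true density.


TD = 8.63 / 1.463 = 5.899 g/cm^3

5.899


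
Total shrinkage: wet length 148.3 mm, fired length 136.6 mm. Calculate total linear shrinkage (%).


TS = (148.3 - 136.6) / 148.3 * 100 = 7.89%

7.89


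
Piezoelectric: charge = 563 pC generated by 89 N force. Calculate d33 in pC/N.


d33 = 563 / 89 = 6.3 pC/N

6.3


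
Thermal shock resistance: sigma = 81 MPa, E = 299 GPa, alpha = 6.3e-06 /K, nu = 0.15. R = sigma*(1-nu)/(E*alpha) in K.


R = 81*(1-0.15)/(299*1000*6.3e-06) = 37 K

37


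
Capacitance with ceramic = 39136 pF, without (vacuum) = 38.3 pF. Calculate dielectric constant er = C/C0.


er = 39136 / 38.3 = 1021.83

1021.83


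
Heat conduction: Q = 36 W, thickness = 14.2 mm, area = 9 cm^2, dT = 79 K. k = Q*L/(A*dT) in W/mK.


k = 36*14.2/1000/(9/10000*79) = 7.19 W/mK

7.19


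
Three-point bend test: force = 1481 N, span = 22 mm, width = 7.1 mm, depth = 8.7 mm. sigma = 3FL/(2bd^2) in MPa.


sigma = 3*1481*22/(2*7.1*8.7^2) = 90.9 MPa

90.9


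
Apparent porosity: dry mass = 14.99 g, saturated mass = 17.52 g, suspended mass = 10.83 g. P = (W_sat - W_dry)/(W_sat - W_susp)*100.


P = (17.52 - 14.99) / (17.52 - 10.83) * 100 = 2.53 / 6.69 * 100 = 37.8%

37.8


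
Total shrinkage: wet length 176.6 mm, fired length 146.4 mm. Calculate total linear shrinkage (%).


TS = (176.6 - 146.4) / 176.6 * 100 = 17.1%

17.1


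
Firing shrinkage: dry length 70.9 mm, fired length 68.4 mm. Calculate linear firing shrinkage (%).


FS = (70.9 - 68.4) / 70.9 * 100 = 3.53%

3.53


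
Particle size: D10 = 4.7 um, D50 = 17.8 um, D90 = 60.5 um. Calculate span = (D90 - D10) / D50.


Span = (60.5 - 4.7) / 17.8 = 55.8 / 17.8 = 3.135

3.135


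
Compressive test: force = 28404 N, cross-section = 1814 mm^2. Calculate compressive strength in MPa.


CS = 28404 / 1814 = 15.7 MPa

15.7


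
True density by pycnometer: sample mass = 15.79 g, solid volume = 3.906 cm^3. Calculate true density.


TD = 15.79 / 3.906 = 4.042 g/cm^3

4.042


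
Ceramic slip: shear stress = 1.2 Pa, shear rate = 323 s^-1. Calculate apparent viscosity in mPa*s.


eta = tau/gamma * 1000 = 1.2/323 * 1000 = 3.7 mPa*s

3.7


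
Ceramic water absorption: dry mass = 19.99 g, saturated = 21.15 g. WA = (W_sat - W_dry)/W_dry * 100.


WA = (21.15 - 19.99) / 19.99 * 100 = 5.8%

5.8


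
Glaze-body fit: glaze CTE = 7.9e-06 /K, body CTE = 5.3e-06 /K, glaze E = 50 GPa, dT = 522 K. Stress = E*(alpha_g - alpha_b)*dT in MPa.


Stress = 50*1000*(7.9e-06 - 5.3e-06)*522 = 67.9 MPa

67.9


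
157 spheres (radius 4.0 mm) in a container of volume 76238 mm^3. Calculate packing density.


V_sphere = 4/3*pi*4.0^3 = 268.0826 mm^3
Total V = 157*268.0826 = 42088.9682 mm^3
PD = 42088.9682 / 76238 = 0.552

0.552


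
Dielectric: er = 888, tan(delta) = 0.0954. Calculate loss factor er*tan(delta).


Loss = 888 * 0.0954 = 84.715

84.715


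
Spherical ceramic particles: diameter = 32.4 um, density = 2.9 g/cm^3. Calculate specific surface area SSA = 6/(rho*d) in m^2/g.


SSA = 6 / (2.9 * 32.4) = 0.064 m^2/g

0.064


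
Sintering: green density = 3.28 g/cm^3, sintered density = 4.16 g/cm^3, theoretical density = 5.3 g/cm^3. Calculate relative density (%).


Relative = 4.16 / 5.3 * 100 = 78.5%

78.5


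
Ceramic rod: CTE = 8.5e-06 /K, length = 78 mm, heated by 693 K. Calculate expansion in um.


dL = 8.5e-06 * 78 * 693 * 1000 = 459.459 um

459.459


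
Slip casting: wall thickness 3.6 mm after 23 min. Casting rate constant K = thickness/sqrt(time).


K = 3.6 / sqrt(23) = 3.6 / 4.7958 = 0.751 mm/min^0.5

0.751


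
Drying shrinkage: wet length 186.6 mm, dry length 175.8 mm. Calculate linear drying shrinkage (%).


DS = (186.6 - 175.8) / 186.6 * 100 = 5.79%

5.79


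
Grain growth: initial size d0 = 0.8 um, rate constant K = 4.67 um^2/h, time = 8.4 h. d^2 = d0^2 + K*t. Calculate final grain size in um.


d^2 = 0.8^2 + 4.67*8.4 = 39.868
d = sqrt(39.868) = 6.31 um

6.31


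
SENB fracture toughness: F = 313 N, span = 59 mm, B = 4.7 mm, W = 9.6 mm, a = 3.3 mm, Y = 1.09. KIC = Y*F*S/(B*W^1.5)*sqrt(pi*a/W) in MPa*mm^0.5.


KIC = 1.09*313*59/(4.7*9.6^1.5)*sqrt(pi*3.3/9.6) = 149.63

149.63


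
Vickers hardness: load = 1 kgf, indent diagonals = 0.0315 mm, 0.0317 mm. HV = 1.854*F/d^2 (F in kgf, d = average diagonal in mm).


d_avg = (0.0315+0.0317)/2 = 0.0316 mm
HV = 1.854*1/0.0316^2 = 1857

1857


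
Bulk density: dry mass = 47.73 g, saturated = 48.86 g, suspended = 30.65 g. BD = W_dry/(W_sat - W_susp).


BD = 47.73 / (48.86 - 30.65) = 47.73 / 18.21 = 2.621 g/cm^3

2.621


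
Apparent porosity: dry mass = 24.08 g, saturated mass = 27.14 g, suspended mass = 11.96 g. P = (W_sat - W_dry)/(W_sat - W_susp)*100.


P = (27.14 - 24.08) / (27.14 - 11.96) * 100 = 3.06 / 15.18 * 100 = 20.2%

20.2


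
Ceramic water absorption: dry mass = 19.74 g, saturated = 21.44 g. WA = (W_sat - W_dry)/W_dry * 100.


WA = (21.44 - 19.74) / 19.74 * 100 = 8.61%

8.61


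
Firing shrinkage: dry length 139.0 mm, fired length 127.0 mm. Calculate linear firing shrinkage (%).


FS = (139.0 - 127.0) / 139.0 * 100 = 8.63%

8.63


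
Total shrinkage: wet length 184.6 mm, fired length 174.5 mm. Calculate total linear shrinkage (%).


TS = (184.6 - 174.5) / 184.6 * 100 = 5.47%

5.47


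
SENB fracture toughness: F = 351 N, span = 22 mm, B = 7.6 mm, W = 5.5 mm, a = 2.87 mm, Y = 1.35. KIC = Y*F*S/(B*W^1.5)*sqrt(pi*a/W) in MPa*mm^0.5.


KIC = 1.35*351*22/(7.6*5.5^1.5)*sqrt(pi*2.87/5.5) = 136.16

136.16


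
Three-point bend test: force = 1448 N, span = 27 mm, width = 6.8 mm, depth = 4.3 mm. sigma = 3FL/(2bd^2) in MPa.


sigma = 3*1448*27/(2*6.8*4.3^2) = 466.4 MPa

466.4


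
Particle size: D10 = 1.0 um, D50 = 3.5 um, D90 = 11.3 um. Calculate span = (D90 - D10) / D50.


Span = (11.3 - 1.0) / 3.5 = 10.3 / 3.5 = 2.943

2.943


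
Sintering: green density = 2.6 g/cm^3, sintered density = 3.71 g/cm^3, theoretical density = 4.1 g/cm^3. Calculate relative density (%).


Relative = 3.71 / 4.1 * 100 = 90.5%

90.5


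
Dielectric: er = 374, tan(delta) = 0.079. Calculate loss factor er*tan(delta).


Loss = 374 * 0.079 = 29.546

29.546


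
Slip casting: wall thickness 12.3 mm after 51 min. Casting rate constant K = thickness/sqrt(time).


K = 12.3 / sqrt(51) = 12.3 / 7.1414 = 1.722 mm/min^0.5

1.722


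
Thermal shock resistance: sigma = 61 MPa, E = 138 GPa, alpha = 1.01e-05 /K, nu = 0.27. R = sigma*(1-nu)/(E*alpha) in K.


R = 61*(1-0.27)/(138*1000*1.01e-05) = 32 K

32


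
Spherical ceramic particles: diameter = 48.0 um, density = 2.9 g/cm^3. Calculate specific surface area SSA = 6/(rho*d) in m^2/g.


SSA = 6 / (2.9 * 48.0) = 0.043 m^2/g

0.043


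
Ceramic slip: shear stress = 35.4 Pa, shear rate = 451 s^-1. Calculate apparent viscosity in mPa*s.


eta = tau/gamma * 1000 = 35.4/451 * 1000 = 78.5 mPa*s

78.5


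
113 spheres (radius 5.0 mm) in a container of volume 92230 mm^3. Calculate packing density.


V_sphere = 4/3*pi*5.0^3 = 523.5988 mm^3
Total V = 113*523.5988 = 59166.6644 mm^3
PD = 59166.6644 / 92230 = 0.642

0.642


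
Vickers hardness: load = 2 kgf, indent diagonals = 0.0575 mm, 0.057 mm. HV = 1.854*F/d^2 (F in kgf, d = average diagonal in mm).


d_avg = (0.0575+0.057)/2 = 0.05725 mm
HV = 1.854*2/0.05725^2 = 1131

1131


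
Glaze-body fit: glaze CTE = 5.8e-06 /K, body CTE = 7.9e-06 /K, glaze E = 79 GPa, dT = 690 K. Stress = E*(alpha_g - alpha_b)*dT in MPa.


Stress = 79*1000*(5.8e-06 - 7.9e-06)*690 = -114.5 MPa

-114.5


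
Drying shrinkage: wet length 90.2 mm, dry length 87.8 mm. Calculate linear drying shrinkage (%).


DS = (90.2 - 87.8) / 90.2 * 100 = 2.66%

2.66


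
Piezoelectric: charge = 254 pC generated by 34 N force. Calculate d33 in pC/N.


d33 = 254 / 34 = 7.5 pC/N

7.5


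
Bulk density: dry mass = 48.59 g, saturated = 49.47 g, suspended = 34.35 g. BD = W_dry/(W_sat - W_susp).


BD = 48.59 / (49.47 - 34.35) = 48.59 / 15.12 = 3.214 g/cm^3

3.214


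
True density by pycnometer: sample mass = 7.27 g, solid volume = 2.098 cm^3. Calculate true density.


TD = 7.27 / 2.098 = 3.465 g/cm^3

3.465


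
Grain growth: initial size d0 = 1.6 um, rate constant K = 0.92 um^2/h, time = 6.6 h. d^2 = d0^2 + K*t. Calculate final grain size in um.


d^2 = 1.6^2 + 0.92*6.6 = 8.632
d = sqrt(8.632) = 2.94 um

2.94


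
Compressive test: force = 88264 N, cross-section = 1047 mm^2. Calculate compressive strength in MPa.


CS = 88264 / 1047 = 84.3 MPa

84.3


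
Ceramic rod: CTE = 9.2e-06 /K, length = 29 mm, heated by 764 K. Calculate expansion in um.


dL = 9.2e-06 * 29 * 764 * 1000 = 203.835 um

203.835


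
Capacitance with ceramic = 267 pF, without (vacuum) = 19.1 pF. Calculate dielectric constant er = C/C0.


er = 267 / 19.1 = 13.98

13.98


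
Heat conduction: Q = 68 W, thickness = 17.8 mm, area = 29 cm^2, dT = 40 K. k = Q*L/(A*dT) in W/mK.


k = 68*17.8/1000/(29/10000*40) = 10.43 W/mK

10.43


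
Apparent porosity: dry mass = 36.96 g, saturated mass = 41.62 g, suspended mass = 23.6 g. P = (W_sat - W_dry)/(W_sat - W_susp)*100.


P = (41.62 - 36.96) / (41.62 - 23.6) * 100 = 4.66 / 18.02 * 100 = 25.9%

25.9


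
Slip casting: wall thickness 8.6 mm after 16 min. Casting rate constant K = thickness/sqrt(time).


K = 8.6 / sqrt(16) = 8.6 / 4.0 = 2.15 mm/min^0.5

2.15


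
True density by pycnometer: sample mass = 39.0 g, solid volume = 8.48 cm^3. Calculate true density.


TD = 39.0 / 8.48 = 4.599 g/cm^3

4.599


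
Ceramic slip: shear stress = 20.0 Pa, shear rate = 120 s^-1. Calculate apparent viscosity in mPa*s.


eta = tau/gamma * 1000 = 20.0/120 * 1000 = 166.7 mPa*s

166.7


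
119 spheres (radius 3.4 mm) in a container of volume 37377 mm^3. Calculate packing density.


V_sphere = 4/3*pi*3.4^3 = 164.6362 mm^3
Total V = 119*164.6362 = 19591.7078 mm^3
PD = 19591.7078 / 37377 = 0.524

0.524


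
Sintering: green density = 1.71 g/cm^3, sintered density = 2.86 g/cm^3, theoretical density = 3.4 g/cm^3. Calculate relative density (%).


Relative = 2.86 / 3.4 * 100 = 84.1%

84.1


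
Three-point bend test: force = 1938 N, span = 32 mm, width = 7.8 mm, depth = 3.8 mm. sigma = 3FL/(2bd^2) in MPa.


sigma = 3*1938*32/(2*7.8*3.8^2) = 825.9 MPa

825.9


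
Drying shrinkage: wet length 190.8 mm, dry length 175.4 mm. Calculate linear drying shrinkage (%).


DS = (190.8 - 175.4) / 190.8 * 100 = 8.07%

8.07


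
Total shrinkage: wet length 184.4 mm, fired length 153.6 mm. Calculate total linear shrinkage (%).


TS = (184.4 - 153.6) / 184.4 * 100 = 16.7%

16.7


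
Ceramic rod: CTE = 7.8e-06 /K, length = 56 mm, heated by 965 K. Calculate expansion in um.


dL = 7.8e-06 * 56 * 965 * 1000 = 421.512 um

421.512


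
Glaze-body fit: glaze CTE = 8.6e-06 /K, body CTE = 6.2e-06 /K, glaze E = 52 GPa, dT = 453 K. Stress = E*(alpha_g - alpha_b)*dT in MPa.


Stress = 52*1000*(8.6e-06 - 6.2e-06)*453 = 56.5 MPa

56.5


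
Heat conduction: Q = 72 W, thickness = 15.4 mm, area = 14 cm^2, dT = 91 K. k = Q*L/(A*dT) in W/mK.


k = 72*15.4/1000/(14/10000*91) = 8.7 W/mK

8.7


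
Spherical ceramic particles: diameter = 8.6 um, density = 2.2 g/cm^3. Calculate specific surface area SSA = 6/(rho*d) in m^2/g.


SSA = 6 / (2.2 * 8.6) = 0.317 m^2/g

0.317


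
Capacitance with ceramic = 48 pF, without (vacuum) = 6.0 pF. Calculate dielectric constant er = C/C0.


er = 48 / 6.0 = 8.0

8.0


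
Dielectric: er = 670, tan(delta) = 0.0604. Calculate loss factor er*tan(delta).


Loss = 670 * 0.0604 = 40.468

40.468


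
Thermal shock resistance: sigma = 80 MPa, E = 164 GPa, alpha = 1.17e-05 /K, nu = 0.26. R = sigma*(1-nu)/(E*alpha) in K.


R = 80*(1-0.26)/(164*1000*1.17e-05) = 31 K

31


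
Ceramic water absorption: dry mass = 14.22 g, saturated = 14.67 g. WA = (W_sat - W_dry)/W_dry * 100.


WA = (14.67 - 14.22) / 14.22 * 100 = 3.16%

3.16


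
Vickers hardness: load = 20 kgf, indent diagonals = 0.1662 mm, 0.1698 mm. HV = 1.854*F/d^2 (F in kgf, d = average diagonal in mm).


d_avg = (0.1662+0.1698)/2 = 0.168 mm
HV = 1.854*20/0.168^2 = 1314

1314


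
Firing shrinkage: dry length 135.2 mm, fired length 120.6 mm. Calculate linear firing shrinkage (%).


FS = (135.2 - 120.6) / 135.2 * 100 = 10.8%

10.8


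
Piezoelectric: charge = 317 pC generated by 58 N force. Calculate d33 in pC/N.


d33 = 317 / 58 = 5.5 pC/N

5.5


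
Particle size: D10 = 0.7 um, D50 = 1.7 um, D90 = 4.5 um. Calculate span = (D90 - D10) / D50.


Span = (4.5 - 0.7) / 1.7 = 3.8 / 1.7 = 2.235

2.235


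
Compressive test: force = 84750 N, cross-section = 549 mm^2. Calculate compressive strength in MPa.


CS = 84750 / 549 = 154.4 MPa

154.4


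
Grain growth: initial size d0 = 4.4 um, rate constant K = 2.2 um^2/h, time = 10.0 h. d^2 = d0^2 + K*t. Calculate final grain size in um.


d^2 = 4.4^2 + 2.2*10.0 = 41.36
d = sqrt(41.36) = 6.43 um

6.43


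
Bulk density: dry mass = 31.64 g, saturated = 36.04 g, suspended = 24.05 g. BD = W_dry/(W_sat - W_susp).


BD = 31.64 / (36.04 - 24.05) = 31.64 / 11.99 = 2.639 g/cm^3

2.639


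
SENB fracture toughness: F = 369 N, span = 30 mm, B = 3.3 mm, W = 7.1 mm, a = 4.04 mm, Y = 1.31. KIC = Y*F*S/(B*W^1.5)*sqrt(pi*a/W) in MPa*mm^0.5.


KIC = 1.31*369*30/(3.3*7.1^1.5)*sqrt(pi*4.04/7.1) = 310.57

310.57


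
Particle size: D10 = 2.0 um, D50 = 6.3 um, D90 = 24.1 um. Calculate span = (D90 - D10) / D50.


Span = (24.1 - 2.0) / 6.3 = 22.1 / 6.3 = 3.508

3.508


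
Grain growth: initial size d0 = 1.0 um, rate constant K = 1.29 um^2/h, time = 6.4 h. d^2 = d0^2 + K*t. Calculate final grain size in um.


d^2 = 1.0^2 + 1.29*6.4 = 9.256
d = sqrt(9.256) = 3.04 um

3.04


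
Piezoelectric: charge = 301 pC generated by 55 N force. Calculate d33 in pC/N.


d33 = 301 / 55 = 5.5 pC/N

5.5


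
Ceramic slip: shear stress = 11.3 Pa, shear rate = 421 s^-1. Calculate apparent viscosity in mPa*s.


eta = tau/gamma * 1000 = 11.3/421 * 1000 = 26.8 mPa*s

26.8


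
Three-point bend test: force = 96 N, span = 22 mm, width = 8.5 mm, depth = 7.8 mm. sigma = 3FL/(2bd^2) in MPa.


sigma = 3*96*22/(2*8.5*7.8^2) = 6.1 MPa

6.1


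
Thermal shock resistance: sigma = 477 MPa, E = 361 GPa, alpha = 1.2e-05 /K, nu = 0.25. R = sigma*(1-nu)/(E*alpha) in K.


R = 477*(1-0.25)/(361*1000*1.2e-05) = 83 K

83


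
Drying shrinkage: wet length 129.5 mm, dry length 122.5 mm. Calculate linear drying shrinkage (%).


DS = (129.5 - 122.5) / 129.5 * 100 = 5.41%

5.41


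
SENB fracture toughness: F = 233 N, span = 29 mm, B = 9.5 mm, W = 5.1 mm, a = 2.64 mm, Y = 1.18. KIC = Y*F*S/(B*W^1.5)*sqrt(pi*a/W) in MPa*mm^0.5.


KIC = 1.18*233*29/(9.5*5.1^1.5)*sqrt(pi*2.64/5.1) = 92.93

92.93


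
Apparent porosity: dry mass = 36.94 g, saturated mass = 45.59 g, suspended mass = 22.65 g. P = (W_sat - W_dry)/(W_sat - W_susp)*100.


P = (45.59 - 36.94) / (45.59 - 22.65) * 100 = 8.65 / 22.94 * 100 = 37.7%

37.7


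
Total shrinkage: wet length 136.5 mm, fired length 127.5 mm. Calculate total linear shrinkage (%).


TS = (136.5 - 127.5) / 136.5 * 100 = 6.59%

6.59


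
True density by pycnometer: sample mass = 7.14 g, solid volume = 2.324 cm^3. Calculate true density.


TD = 7.14 / 2.324 = 3.072 g/cm^3

3.072


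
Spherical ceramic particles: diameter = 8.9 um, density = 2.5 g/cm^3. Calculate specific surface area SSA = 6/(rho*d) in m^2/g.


SSA = 6 / (2.5 * 8.9) = 0.27 m^2/g

0.27


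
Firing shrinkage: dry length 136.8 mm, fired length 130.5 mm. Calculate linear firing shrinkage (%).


FS = (136.8 - 130.5) / 136.8 * 100 = 4.61%

4.61


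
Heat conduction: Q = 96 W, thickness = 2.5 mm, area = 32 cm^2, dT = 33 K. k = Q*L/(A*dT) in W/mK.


k = 96*2.5/1000/(32/10000*33) = 2.27 W/mK

2.27


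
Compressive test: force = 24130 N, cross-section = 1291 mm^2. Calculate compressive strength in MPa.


CS = 24130 / 1291 = 18.7 MPa

18.7


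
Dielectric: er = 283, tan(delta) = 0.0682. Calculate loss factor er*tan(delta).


Loss = 283 * 0.0682 = 19.301

19.301


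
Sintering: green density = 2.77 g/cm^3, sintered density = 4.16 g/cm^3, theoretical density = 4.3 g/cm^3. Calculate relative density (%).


Relative = 4.16 / 4.3 * 100 = 96.7%

96.7


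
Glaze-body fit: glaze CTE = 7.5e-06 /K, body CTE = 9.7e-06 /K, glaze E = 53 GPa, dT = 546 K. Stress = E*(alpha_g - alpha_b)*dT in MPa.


Stress = 53*1000*(7.5e-06 - 9.7e-06)*546 = -63.7 MPa

-63.7


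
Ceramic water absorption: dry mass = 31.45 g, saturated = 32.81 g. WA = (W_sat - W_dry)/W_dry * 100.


WA = (32.81 - 31.45) / 31.45 * 100 = 4.32%

4.32


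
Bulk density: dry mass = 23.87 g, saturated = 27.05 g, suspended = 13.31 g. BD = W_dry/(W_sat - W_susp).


BD = 23.87 / (27.05 - 13.31) = 23.87 / 13.74 = 1.737 g/cm^3

1.737


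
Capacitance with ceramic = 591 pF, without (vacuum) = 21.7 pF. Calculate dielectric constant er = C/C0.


er = 591 / 21.7 = 27.24

27.24


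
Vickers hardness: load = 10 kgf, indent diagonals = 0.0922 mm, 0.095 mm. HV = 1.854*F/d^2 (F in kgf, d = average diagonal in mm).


d_avg = (0.0922+0.095)/2 = 0.0936 mm
HV = 1.854*10/0.0936^2 = 2116

2116


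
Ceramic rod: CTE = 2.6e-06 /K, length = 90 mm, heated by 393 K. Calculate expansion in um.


dL = 2.6e-06 * 90 * 393 * 1000 = 91.962 um

91.962


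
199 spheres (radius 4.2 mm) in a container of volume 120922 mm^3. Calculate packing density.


V_sphere = 4/3*pi*4.2^3 = 310.3391 mm^3
Total V = 199*310.3391 = 61757.4809 mm^3
PD = 61757.4809 / 120922 = 0.511

0.511


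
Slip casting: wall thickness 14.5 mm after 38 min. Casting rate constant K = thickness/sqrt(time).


K = 14.5 / sqrt(38) = 14.5 / 6.1644 = 2.352 mm/min^0.5

2.352
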